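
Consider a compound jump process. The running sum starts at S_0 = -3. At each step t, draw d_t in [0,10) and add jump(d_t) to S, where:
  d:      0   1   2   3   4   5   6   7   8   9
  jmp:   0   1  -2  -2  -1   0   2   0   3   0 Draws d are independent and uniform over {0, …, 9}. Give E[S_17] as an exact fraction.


-13/10

Outcome values over d=0..9: [0, 1, -2, -2, -1, 0, 2, 0, 3, 0]
Σy = 1, Σy² = 23, M = 10
μ = 1/10 = 1/10,  σ² = 23/10 − (1/10)² = 229/100
E[S_17] = -3 + 17·(1/10) = -13/10


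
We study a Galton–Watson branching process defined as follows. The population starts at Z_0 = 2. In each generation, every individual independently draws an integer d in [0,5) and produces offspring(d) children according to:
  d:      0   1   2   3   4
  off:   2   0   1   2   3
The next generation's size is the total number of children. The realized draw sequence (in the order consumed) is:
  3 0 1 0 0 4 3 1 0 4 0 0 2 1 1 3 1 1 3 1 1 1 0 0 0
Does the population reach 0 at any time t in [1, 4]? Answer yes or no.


no

gen 0: Z_0=2, draws=[3, 0], offspring=[2, 2], Z_1=4
gen 1: Z_1=4, draws=[1, 0, 0, 4], offspring=[0, 2, 2, 3], Z_2=7
gen 2: Z_2=7, draws=[3, 1, 0, 4, 0, 0, 2], offspring=[2, 0, 2, 3, 2, 2, 1], Z_3=12
gen 3: Z_3=12, draws=[1, 1, 3, 1, 1, 3, 1, 1, 1, 0, 0, 0], offspring=[0, 0, 2, 0, 0, 2, 0, 0, 0, 2, 2, 2], Z_4=10


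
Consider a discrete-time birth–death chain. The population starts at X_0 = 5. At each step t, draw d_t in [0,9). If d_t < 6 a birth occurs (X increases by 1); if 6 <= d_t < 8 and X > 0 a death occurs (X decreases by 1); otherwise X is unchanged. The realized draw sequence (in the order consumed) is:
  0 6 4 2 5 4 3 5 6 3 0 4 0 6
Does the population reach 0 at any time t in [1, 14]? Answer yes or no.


no

t=0: X=5, d=0 → birth, X_1=6
t=1: X=6, d=6 → death, X_2=5
t=2: X=5, d=4 → birth, X_3=6
t=3: X=6, d=2 → birth, X_4=7
t=4: X=7, d=5 → birth, X_5=8
t=5: X=8, d=4 → birth, X_6=9
t=6: X=9, d=3 → birth, X_7=10
t=7: X=10, d=5 → birth, X_8=11
t=8: X=11, d=6 → death, X_9=10
t=9: X=10, d=3 → birth, X_10=11
t=10: X=11, d=0 → birth, X_11=12
t=11: X=12, d=4 → birth, X_12=13
t=12: X=13, d=0 → birth, X_13=14
t=13: X=14, d=6 → death, X_14=13


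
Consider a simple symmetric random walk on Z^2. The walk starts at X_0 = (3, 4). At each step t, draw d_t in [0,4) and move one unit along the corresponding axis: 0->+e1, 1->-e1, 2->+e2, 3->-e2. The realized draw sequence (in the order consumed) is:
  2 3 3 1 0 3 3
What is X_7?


(3, 1)

t=0: X=(3, 4), d=2 → +e2, X_1=(3, 5)
t=1: X=(3, 5), d=3 → -e2, X_2=(3, 4)
t=2: X=(3, 4), d=3 → -e2, X_3=(3, 3)
t=3: X=(3, 3), d=1 → -e1, X_4=(2, 3)
t=4: X=(2, 3), d=0 → +e1, X_5=(3, 3)
t=5: X=(3, 3), d=3 → -e2, X_6=(3, 2)
t=6: X=(3, 2), d=3 → -e2, X_7=(3, 1)


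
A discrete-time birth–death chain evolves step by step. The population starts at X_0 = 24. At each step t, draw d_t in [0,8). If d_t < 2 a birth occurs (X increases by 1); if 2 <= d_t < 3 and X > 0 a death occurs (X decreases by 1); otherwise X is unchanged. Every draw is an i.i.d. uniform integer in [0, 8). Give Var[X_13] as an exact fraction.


X can drop by at most 1 per step and X_0 = 24 > T = 13, so X_t >= 24 − t >= 11 > 0 for every t <= 13: the floor at 0 (the 'and X > 0' condition) never binds. Hence X_13 = X_0 + Σ_{t<13} Y_t with i.i.d. increments Y_t = y(d_t) ∈ {+1, −1, 0}.
Outcome values over d=0..7: [1, 1, -1, 0, 0, 0, 0, 0]
Σy = 1, Σy² = 3, M = 8
μ = 1/8 = 1/8,  σ² = 3/8 − (1/8)² = 23/64
Independent increments: Var[X_13] = 13·σ² = 13·(23/64) = 299/64

299/64


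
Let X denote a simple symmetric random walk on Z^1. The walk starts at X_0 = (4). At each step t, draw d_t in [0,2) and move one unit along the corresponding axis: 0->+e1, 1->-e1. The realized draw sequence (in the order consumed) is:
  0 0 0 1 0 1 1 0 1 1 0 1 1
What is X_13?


(3)

t=0: X=(4), d=0 → +e1, X_1=(5)
t=1: X=(5), d=0 → +e1, X_2=(6)
t=2: X=(6), d=0 → +e1, X_3=(7)
t=3: X=(7), d=1 → -e1, X_4=(6)
t=4: X=(6), d=0 → +e1, X_5=(7)
t=5: X=(7), d=1 → -e1, X_6=(6)
t=6: X=(6), d=1 → -e1, X_7=(5)
t=7: X=(5), d=0 → +e1, X_8=(6)
t=8: X=(6), d=1 → -e1, X_9=(5)
t=9: X=(5), d=1 → -e1, X_10=(4)
t=10: X=(4), d=0 → +e1, X_11=(5)
t=11: X=(5), d=1 → -e1, X_12=(4)
t=12: X=(4), d=1 → -e1, X_13=(3)


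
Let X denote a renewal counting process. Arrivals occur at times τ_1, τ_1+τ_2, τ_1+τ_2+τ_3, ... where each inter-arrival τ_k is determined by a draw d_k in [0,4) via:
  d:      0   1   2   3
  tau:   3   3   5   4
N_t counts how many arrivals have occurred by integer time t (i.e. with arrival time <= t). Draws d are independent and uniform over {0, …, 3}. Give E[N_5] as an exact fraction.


Inter-arrival values over d=0..3: [3, 3, 5, 4]
Each d has probability 1/4, so the pmf of τ is: f(3) = 1/2, f(4) = 1/4, f(5) = 1/4
Renewal equation for m(n) = E[N_n]: condition on τ_1 = k (if k <= n, one arrival plus a fresh copy on the remaining n−k steps): m(n) = F(n) + Σ_{k<=n} f(k)·m(n−k), where F(n) = P(τ <= n) and m(0) = 0
m(1) = F(1) = 0
m(2) = F(2) = 0
m(3) = F(3) = 1/2
m(4) = F(4) = 3/4
m(5) = F(5) = 1
E[N_5] = m(5) = 1

1


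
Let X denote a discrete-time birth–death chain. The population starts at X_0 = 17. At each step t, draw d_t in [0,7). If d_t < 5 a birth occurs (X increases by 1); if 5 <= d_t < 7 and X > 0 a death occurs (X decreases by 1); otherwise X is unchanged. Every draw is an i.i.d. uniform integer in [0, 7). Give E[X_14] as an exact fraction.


X can drop by at most 1 per step and X_0 = 17 > T = 14, so X_t >= 17 − t >= 3 > 0 for every t <= 14: the floor at 0 (the 'and X > 0' condition) never binds. Hence X_14 = X_0 + Σ_{t<14} Y_t with i.i.d. increments Y_t = y(d_t) ∈ {+1, −1, 0}.
Outcome values over d=0..6: [1, 1, 1, 1, 1, -1, -1]
Σy = 3, Σy² = 7, M = 7
μ = 3/7 = 3/7,  σ² = 7/7 − (3/7)² = 40/49
E[X_14] = 17 + 14·(3/7) = 23

23


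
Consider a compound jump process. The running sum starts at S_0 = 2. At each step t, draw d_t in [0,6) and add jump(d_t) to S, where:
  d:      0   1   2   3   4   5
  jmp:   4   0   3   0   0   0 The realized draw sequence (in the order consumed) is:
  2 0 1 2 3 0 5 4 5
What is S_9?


t=0: S=2, d=2, jump=3, S_1=5
t=1: S=5, d=0, jump=4, S_2=9
t=2: S=9, d=1, jump=0, S_3=9
t=3: S=9, d=2, jump=3, S_4=12
t=4: S=12, d=3, jump=0, S_5=12
t=5: S=12, d=0, jump=4, S_6=16
t=6: S=16, d=5, jump=0, S_7=16
t=7: S=16, d=4, jump=0, S_8=16
t=8: S=16, d=5, jump=0, S_9=16

16


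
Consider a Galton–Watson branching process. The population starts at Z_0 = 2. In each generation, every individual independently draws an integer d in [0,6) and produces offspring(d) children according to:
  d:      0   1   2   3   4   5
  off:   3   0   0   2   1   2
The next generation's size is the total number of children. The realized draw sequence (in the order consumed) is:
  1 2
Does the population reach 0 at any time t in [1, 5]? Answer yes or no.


gen 0: Z_0=2, draws=[1, 2], offspring=[0, 0], Z_1=0
gen 1: Z_1=0, draws=[], offspring=[], Z_2=0
gen 2: Z_2=0, draws=[], offspring=[], Z_3=0
gen 3: Z_3=0, draws=[], offspring=[], Z_4=0
gen 4: Z_4=0, draws=[], offspring=[], Z_5=0

yes


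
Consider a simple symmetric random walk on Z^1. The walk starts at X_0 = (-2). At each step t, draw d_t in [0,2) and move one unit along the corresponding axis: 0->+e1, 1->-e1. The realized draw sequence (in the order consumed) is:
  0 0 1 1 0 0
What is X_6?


t=0: X=(-2), d=0 → +e1, X_1=(-1)
t=1: X=(-1), d=0 → +e1, X_2=(0)
t=2: X=(0), d=1 → -e1, X_3=(-1)
t=3: X=(-1), d=1 → -e1, X_4=(-2)
t=4: X=(-2), d=0 → +e1, X_5=(-1)
t=5: X=(-1), d=0 → +e1, X_6=(0)

(0)


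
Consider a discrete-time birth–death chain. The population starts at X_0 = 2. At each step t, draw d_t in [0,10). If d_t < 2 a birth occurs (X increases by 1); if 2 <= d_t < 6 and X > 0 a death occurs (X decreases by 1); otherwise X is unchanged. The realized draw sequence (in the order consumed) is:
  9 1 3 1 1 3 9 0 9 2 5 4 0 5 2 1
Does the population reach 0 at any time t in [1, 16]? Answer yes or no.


yes

t=0: X=2, d=9 → hold, X_1=2
t=1: X=2, d=1 → birth, X_2=3
t=2: X=3, d=3 → death, X_3=2
t=3: X=2, d=1 → birth, X_4=3
t=4: X=3, d=1 → birth, X_5=4
t=5: X=4, d=3 → death, X_6=3
t=6: X=3, d=9 → hold, X_7=3
t=7: X=3, d=0 → birth, X_8=4
t=8: X=4, d=9 → hold, X_9=4
t=9: X=4, d=2 → death, X_10=3
t=10: X=3, d=5 → death, X_11=2
t=11: X=2, d=4 → death, X_12=1
t=12: X=1, d=0 → birth, X_13=2
t=13: X=2, d=5 → death, X_14=1
t=14: X=1, d=2 → death, X_15=0
t=15: X=0, d=1 → birth, X_16=1


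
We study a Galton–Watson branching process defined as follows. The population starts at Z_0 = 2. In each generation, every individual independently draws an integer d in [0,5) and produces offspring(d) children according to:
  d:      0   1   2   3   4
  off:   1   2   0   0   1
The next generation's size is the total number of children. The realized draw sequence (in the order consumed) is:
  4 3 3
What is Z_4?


0

gen 0: Z_0=2, draws=[4, 3], offspring=[1, 0], Z_1=1
gen 1: Z_1=1, draws=[3], offspring=[0], Z_2=0
gen 2: Z_2=0, draws=[], offspring=[], Z_3=0
gen 3: Z_3=0, draws=[], offspring=[], Z_4=0


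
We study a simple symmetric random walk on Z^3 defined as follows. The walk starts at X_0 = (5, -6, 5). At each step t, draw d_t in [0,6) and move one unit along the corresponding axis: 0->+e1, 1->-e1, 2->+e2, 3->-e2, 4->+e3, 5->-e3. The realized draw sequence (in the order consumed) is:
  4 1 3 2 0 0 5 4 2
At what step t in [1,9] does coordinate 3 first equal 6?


t=0: X=(5, -6, 5), d=4 → +e3, X_1=(5, -6, 6)
t=1: X=(5, -6, 6), d=1 → -e1, X_2=(4, -6, 6)
t=2: X=(4, -6, 6), d=3 → -e2, X_3=(4, -7, 6)
t=3: X=(4, -7, 6), d=2 → +e2, X_4=(4, -6, 6)
t=4: X=(4, -6, 6), d=0 → +e1, X_5=(5, -6, 6)
t=5: X=(5, -6, 6), d=0 → +e1, X_6=(6, -6, 6)
t=6: X=(6, -6, 6), d=5 → -e3, X_7=(6, -6, 5)
t=7: X=(6, -6, 5), d=4 → +e3, X_8=(6, -6, 6)
t=8: X=(6, -6, 6), d=2 → +e2, X_9=(6, -5, 6)

1


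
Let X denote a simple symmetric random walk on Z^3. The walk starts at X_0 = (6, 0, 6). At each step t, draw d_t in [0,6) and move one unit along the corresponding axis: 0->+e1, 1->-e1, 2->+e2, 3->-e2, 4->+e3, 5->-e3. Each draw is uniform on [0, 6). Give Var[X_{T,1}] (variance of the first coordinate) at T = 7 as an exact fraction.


7/3

Outcome values over d=0..5: [1, -1, 0, 0, 0, 0]
Σy = 0, Σy² = 2, M = 6
μ = 0/6 = 0,  σ² = 2/6 − (0)² = 1/3
Independent increments: Var[X_7] = 7·σ² = 7·(1/3) = 7/3


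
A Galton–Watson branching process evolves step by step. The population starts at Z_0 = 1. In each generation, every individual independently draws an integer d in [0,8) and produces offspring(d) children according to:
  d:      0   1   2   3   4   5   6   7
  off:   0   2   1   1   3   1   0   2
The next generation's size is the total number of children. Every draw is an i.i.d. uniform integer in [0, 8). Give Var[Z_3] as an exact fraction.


22875/4096

Outcome values over d=0..7: [0, 2, 1, 1, 3, 1, 0, 2]
Σy = 10, Σy² = 20, M = 8
μ = 10/8 = 5/4,  σ² = 20/8 − (5/4)² = 15/16
V_0 = 0, E_0 = 1
V_1 = 15/16·E_0 + (5/4)²·V_0 = 15/16;  E_1 = 5/4
V_2 = 15/16·E_1 + (5/4)²·V_1 = 675/256;  E_2 = 25/16
V_3 = 15/16·E_2 + (5/4)²·V_2 = 22875/4096;  E_3 = 125/64


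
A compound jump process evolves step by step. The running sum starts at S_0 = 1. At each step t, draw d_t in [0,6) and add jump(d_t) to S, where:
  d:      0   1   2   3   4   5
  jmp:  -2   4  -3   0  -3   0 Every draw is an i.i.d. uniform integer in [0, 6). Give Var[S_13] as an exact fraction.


689/9

Outcome values over d=0..5: [-2, 4, -3, 0, -3, 0]
Σy = -4, Σy² = 38, M = 6
μ = -4/6 = -2/3,  σ² = 38/6 − (-2/3)² = 53/9
Independent increments: Var[S_13] = 13·σ² = 13·(53/9) = 689/9


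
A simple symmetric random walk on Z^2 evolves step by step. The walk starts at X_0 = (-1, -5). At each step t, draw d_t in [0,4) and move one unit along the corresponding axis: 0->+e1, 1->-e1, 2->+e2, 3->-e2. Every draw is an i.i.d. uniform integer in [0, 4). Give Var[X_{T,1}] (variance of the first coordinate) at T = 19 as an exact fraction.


19/2

Outcome values over d=0..3: [1, -1, 0, 0]
Σy = 0, Σy² = 2, M = 4
μ = 0/4 = 0,  σ² = 2/4 − (0)² = 1/2
Independent increments: Var[X_19] = 19·σ² = 19·(1/2) = 19/2


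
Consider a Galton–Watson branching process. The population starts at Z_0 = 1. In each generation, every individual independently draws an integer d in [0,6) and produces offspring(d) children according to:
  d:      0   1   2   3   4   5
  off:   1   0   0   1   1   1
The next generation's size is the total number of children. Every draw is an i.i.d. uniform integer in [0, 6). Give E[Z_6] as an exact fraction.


64/729

Outcome values over d=0..5: [1, 0, 0, 1, 1, 1]
Σy = 4, Σy² = 4, M = 6
μ = 4/6 = 2/3,  σ² = 4/6 − (2/3)² = 2/9
E[Z_0] = 1
E[Z_1] = 2/3·E[Z_0] = 2/3
E[Z_2] = 2/3·E[Z_1] = 4/9
E[Z_3] = 2/3·E[Z_2] = 8/27
E[Z_4] = 2/3·E[Z_3] = 16/81
E[Z_5] = 2/3·E[Z_4] = 32/243
E[Z_6] = 2/3·E[Z_5] = 64/729


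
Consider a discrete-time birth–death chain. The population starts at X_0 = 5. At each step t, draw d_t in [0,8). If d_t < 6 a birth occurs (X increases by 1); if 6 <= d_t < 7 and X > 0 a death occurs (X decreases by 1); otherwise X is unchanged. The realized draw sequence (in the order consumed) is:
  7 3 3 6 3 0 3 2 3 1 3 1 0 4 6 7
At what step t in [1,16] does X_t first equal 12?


10

t=0: X=5, d=7 → hold, X_1=5
t=1: X=5, d=3 → birth, X_2=6
t=2: X=6, d=3 → birth, X_3=7
t=3: X=7, d=6 → death, X_4=6
t=4: X=6, d=3 → birth, X_5=7
t=5: X=7, d=0 → birth, X_6=8
t=6: X=8, d=3 → birth, X_7=9
t=7: X=9, d=2 → birth, X_8=10
t=8: X=10, d=3 → birth, X_9=11
t=9: X=11, d=1 → birth, X_10=12
t=10: X=12, d=3 → birth, X_11=13
t=11: X=13, d=1 → birth, X_12=14
t=12: X=14, d=0 → birth, X_13=15
t=13: X=15, d=4 → birth, X_14=16
t=14: X=16, d=6 → death, X_15=15
t=15: X=15, d=7 → hold, X_16=15


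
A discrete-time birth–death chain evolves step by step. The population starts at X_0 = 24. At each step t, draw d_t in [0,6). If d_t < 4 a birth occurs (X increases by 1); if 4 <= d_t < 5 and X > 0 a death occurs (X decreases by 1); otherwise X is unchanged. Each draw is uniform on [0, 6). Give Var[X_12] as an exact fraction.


X can drop by at most 1 per step and X_0 = 24 > T = 12, so X_t >= 24 − t >= 12 > 0 for every t <= 12: the floor at 0 (the 'and X > 0' condition) never binds. Hence X_12 = X_0 + Σ_{t<12} Y_t with i.i.d. increments Y_t = y(d_t) ∈ {+1, −1, 0}.
Outcome values over d=0..5: [1, 1, 1, 1, -1, 0]
Σy = 3, Σy² = 5, M = 6
μ = 3/6 = 1/2,  σ² = 5/6 − (1/2)² = 7/12
Independent increments: Var[X_12] = 12·σ² = 12·(7/12) = 7

7


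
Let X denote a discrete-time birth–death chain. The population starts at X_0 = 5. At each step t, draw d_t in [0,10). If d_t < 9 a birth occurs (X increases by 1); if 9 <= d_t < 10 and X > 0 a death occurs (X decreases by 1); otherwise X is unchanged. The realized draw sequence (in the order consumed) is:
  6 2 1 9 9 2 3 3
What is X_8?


t=0: X=5, d=6 → birth, X_1=6
t=1: X=6, d=2 → birth, X_2=7
t=2: X=7, d=1 → birth, X_3=8
t=3: X=8, d=9 → death, X_4=7
t=4: X=7, d=9 → death, X_5=6
t=5: X=6, d=2 → birth, X_6=7
t=6: X=7, d=3 → birth, X_7=8
t=7: X=8, d=3 → birth, X_8=9

9


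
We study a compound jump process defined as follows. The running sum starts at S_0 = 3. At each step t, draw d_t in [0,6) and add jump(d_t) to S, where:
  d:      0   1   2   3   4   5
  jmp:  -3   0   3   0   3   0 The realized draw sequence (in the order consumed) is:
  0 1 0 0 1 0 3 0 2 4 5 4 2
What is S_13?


t=0: S=3, d=0, jump=-3, S_1=0
t=1: S=0, d=1, jump=0, S_2=0
t=2: S=0, d=0, jump=-3, S_3=-3
t=3: S=-3, d=0, jump=-3, S_4=-6
t=4: S=-6, d=1, jump=0, S_5=-6
t=5: S=-6, d=0, jump=-3, S_6=-9
t=6: S=-9, d=3, jump=0, S_7=-9
t=7: S=-9, d=0, jump=-3, S_8=-12
t=8: S=-12, d=2, jump=3, S_9=-9
t=9: S=-9, d=4, jump=3, S_10=-6
t=10: S=-6, d=5, jump=0, S_11=-6
t=11: S=-6, d=4, jump=3, S_12=-3
t=12: S=-3, d=2, jump=3, S_13=0

0


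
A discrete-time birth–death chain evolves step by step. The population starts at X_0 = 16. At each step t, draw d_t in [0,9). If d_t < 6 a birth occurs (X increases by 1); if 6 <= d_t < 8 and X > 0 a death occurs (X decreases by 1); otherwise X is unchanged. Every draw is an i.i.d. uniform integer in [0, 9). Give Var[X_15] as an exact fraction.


X can drop by at most 1 per step and X_0 = 16 > T = 15, so X_t >= 16 − t >= 1 > 0 for every t <= 15: the floor at 0 (the 'and X > 0' condition) never binds. Hence X_15 = X_0 + Σ_{t<15} Y_t with i.i.d. increments Y_t = y(d_t) ∈ {+1, −1, 0}.
Outcome values over d=0..8: [1, 1, 1, 1, 1, 1, -1, -1, 0]
Σy = 4, Σy² = 8, M = 9
μ = 4/9 = 4/9,  σ² = 8/9 − (4/9)² = 56/81
Independent increments: Var[X_15] = 15·σ² = 15·(56/81) = 280/27

280/27


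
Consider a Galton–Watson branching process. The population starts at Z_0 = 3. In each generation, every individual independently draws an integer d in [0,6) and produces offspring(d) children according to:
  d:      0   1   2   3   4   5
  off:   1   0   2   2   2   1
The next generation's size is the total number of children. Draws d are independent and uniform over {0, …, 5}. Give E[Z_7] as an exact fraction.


Outcome values over d=0..5: [1, 0, 2, 2, 2, 1]
Σy = 8, Σy² = 14, M = 6
μ = 8/6 = 4/3,  σ² = 14/6 − (4/3)² = 5/9
E[Z_0] = 3
E[Z_1] = 4/3·E[Z_0] = 4
E[Z_2] = 4/3·E[Z_1] = 16/3
E[Z_3] = 4/3·E[Z_2] = 64/9
E[Z_4] = 4/3·E[Z_3] = 256/27
E[Z_5] = 4/3·E[Z_4] = 1024/81
E[Z_6] = 4/3·E[Z_5] = 4096/243
E[Z_7] = 4/3·E[Z_6] = 16384/729

16384/729


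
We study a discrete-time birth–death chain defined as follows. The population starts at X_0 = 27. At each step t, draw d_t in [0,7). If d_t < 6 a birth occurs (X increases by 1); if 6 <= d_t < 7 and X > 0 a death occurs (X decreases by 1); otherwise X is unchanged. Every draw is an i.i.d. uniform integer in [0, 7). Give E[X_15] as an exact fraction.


264/7

X can drop by at most 1 per step and X_0 = 27 > T = 15, so X_t >= 27 − t >= 12 > 0 for every t <= 15: the floor at 0 (the 'and X > 0' condition) never binds. Hence X_15 = X_0 + Σ_{t<15} Y_t with i.i.d. increments Y_t = y(d_t) ∈ {+1, −1, 0}.
Outcome values over d=0..6: [1, 1, 1, 1, 1, 1, -1]
Σy = 5, Σy² = 7, M = 7
μ = 5/7 = 5/7,  σ² = 7/7 − (5/7)² = 24/49
E[X_15] = 27 + 15·(5/7) = 264/7


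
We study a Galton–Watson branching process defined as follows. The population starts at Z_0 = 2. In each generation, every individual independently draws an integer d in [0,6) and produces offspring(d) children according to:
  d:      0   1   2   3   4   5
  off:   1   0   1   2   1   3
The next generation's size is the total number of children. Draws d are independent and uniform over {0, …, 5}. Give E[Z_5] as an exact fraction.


Outcome values over d=0..5: [1, 0, 1, 2, 1, 3]
Σy = 8, Σy² = 16, M = 6
μ = 8/6 = 4/3,  σ² = 16/6 − (4/3)² = 8/9
E[Z_0] = 2
E[Z_1] = 4/3·E[Z_0] = 8/3
E[Z_2] = 4/3·E[Z_1] = 32/9
E[Z_3] = 4/3·E[Z_2] = 128/27
E[Z_4] = 4/3·E[Z_3] = 512/81
E[Z_5] = 4/3·E[Z_4] = 2048/243

2048/243


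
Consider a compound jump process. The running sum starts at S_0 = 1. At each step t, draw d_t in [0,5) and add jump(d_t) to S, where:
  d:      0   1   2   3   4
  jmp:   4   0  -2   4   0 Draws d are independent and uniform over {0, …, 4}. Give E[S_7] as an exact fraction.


Outcome values over d=0..4: [4, 0, -2, 4, 0]
Σy = 6, Σy² = 36, M = 5
μ = 6/5 = 6/5,  σ² = 36/5 − (6/5)² = 144/25
E[S_7] = 1 + 7·(6/5) = 47/5

47/5


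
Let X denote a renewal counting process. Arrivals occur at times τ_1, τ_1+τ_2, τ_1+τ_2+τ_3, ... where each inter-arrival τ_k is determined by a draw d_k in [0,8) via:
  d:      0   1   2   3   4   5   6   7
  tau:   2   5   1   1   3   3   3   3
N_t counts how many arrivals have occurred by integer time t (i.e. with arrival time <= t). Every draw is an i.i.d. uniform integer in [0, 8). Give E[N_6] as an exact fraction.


Inter-arrival values over d=0..7: [2, 5, 1, 1, 3, 3, 3, 3]
Each d has probability 1/8, so the pmf of τ is: f(1) = 1/4, f(2) = 1/8, f(3) = 1/2, f(5) = 1/8
Renewal equation for m(n) = E[N_n]: condition on τ_1 = k (if k <= n, one arrival plus a fresh copy on the remaining n−k steps): m(n) = F(n) + Σ_{k<=n} f(k)·m(n−k), where F(n) = P(τ <= n) and m(0) = 0
m(1) = F(1) = 1/4
m(2) = F(2) + f(1)·m(1) = 3/8 + 1/4·1/4 = 7/16
m(3) = F(3) + f(1)·m(2) + f(2)·m(1) = 7/8 + 1/4·7/16 + 1/8·1/4 = 65/64
m(4) = F(4) + f(1)·m(3) + f(2)·m(2) + f(3)·m(1) = 7/8 + 1/4·65/64 + 1/8·7/16 + 1/2·1/4 = 335/256
m(5) = F(5) + f(1)·m(4) + f(2)·m(3) + f(3)·m(2) = 1 + 1/4·335/256 + 1/8·65/64 + 1/2·7/16 = 1713/1024
m(6) = F(6) + f(1)·m(5) + f(2)·m(4) + f(3)·m(3) + f(5)·m(1) = 1 + 1/4·1713/1024 + 1/8·335/256 + 1/2·65/64 + 1/8·1/4 = 8687/4096
E[N_6] = m(6) = 8687/4096

8687/4096


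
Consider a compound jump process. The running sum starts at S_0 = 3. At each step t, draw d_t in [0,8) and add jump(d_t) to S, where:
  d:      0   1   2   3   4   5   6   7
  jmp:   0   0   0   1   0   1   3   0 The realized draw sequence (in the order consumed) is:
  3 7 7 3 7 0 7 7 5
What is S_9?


t=0: S=3, d=3, jump=1, S_1=4
t=1: S=4, d=7, jump=0, S_2=4
t=2: S=4, d=7, jump=0, S_3=4
t=3: S=4, d=3, jump=1, S_4=5
t=4: S=5, d=7, jump=0, S_5=5
t=5: S=5, d=0, jump=0, S_6=5
t=6: S=5, d=7, jump=0, S_7=5
t=7: S=5, d=7, jump=0, S_8=5
t=8: S=5, d=5, jump=1, S_9=6

6


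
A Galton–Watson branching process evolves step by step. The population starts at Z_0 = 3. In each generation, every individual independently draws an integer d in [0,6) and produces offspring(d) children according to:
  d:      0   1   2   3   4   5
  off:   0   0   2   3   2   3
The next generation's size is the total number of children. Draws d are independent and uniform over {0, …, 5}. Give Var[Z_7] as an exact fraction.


Outcome values over d=0..5: [0, 0, 2, 3, 2, 3]
Σy = 10, Σy² = 26, M = 6
μ = 10/6 = 5/3,  σ² = 26/6 − (5/3)² = 14/9
V_0 = 0, E_0 = 3
V_1 = 14/9·E_0 + (5/3)²·V_0 = 14/3;  E_1 = 5
V_2 = 14/9·E_1 + (5/3)²·V_1 = 560/27;  E_2 = 25/3
V_3 = 14/9·E_2 + (5/3)²·V_2 = 17150/243;  E_3 = 125/9
V_4 = 14/9·E_3 + (5/3)²·V_3 = 476000/2187;  E_4 = 625/27
V_5 = 14/9·E_4 + (5/3)²·V_4 = 12608750/19683;  E_5 = 3125/81
V_6 = 14/9·E_5 + (5/3)²·V_5 = 325850000/177147;  E_6 = 15625/243
V_7 = 14/9·E_6 + (5/3)²·V_6 = 8305718750/1594323;  E_7 = 78125/729

8305718750/1594323


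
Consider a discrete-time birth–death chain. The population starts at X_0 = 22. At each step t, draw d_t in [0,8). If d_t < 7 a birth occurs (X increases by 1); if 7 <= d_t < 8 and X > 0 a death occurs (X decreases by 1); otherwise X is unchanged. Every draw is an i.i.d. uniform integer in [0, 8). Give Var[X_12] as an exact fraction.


X can drop by at most 1 per step and X_0 = 22 > T = 12, so X_t >= 22 − t >= 10 > 0 for every t <= 12: the floor at 0 (the 'and X > 0' condition) never binds. Hence X_12 = X_0 + Σ_{t<12} Y_t with i.i.d. increments Y_t = y(d_t) ∈ {+1, −1, 0}.
Outcome values over d=0..7: [1, 1, 1, 1, 1, 1, 1, -1]
Σy = 6, Σy² = 8, M = 8
μ = 6/8 = 3/4,  σ² = 8/8 − (3/4)² = 7/16
Independent increments: Var[X_12] = 12·σ² = 12·(7/16) = 21/4

21/4


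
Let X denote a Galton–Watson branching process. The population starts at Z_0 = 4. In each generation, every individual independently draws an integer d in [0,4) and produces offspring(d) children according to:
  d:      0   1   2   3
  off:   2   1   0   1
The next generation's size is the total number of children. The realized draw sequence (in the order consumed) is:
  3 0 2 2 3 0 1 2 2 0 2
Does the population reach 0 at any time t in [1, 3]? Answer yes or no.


gen 0: Z_0=4, draws=[3, 0, 2, 2], offspring=[1, 2, 0, 0], Z_1=3
gen 1: Z_1=3, draws=[3, 0, 1], offspring=[1, 2, 1], Z_2=4
gen 2: Z_2=4, draws=[2, 2, 0, 2], offspring=[0, 0, 2, 0], Z_3=2

no


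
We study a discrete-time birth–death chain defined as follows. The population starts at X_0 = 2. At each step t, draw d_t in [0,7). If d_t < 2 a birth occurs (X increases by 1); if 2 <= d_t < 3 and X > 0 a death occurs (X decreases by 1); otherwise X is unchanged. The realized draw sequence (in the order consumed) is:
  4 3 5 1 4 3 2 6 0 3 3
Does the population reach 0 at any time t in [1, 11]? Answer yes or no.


t=0: X=2, d=4 → hold, X_1=2
t=1: X=2, d=3 → hold, X_2=2
t=2: X=2, d=5 → hold, X_3=2
t=3: X=2, d=1 → birth, X_4=3
t=4: X=3, d=4 → hold, X_5=3
t=5: X=3, d=3 → hold, X_6=3
t=6: X=3, d=2 → death, X_7=2
t=7: X=2, d=6 → hold, X_8=2
t=8: X=2, d=0 → birth, X_9=3
t=9: X=3, d=3 → hold, X_10=3
t=10: X=3, d=3 → hold, X_11=3

no


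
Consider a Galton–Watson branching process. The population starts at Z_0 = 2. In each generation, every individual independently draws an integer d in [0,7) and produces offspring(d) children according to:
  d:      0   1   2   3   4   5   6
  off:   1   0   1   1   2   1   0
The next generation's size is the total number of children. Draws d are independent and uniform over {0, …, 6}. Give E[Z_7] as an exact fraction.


Outcome values over d=0..6: [1, 0, 1, 1, 2, 1, 0]
Σy = 6, Σy² = 8, M = 7
μ = 6/7 = 6/7,  σ² = 8/7 − (6/7)² = 20/49
E[Z_0] = 2
E[Z_1] = 6/7·E[Z_0] = 12/7
E[Z_2] = 6/7·E[Z_1] = 72/49
E[Z_3] = 6/7·E[Z_2] = 432/343
E[Z_4] = 6/7·E[Z_3] = 2592/2401
E[Z_5] = 6/7·E[Z_4] = 15552/16807
E[Z_6] = 6/7·E[Z_5] = 93312/117649
E[Z_7] = 6/7·E[Z_6] = 559872/823543

559872/823543


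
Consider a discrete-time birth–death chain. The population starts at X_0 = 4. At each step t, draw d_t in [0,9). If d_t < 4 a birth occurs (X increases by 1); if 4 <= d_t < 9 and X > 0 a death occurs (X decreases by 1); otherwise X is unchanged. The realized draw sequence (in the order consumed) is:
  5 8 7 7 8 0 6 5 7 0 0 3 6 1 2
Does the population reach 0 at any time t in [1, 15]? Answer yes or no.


t=0: X=4, d=5 → death, X_1=3
t=1: X=3, d=8 → death, X_2=2
t=2: X=2, d=7 → death, X_3=1
t=3: X=1, d=7 → death, X_4=0
t=4: X=0, d=8 → hold, X_5=0
t=5: X=0, d=0 → birth, X_6=1
t=6: X=1, d=6 → death, X_7=0
t=7: X=0, d=5 → hold, X_8=0
t=8: X=0, d=7 → hold, X_9=0
t=9: X=0, d=0 → birth, X_10=1
t=10: X=1, d=0 → birth, X_11=2
t=11: X=2, d=3 → birth, X_12=3
t=12: X=3, d=6 → death, X_13=2
t=13: X=2, d=1 → birth, X_14=3
t=14: X=3, d=2 → birth, X_15=4

yes


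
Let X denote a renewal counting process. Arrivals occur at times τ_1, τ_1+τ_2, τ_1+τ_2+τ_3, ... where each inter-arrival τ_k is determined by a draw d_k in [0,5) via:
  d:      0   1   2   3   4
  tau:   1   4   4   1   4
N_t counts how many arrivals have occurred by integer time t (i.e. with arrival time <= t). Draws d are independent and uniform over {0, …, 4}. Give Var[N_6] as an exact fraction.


211829124/244140625

Inter-arrival values over d=0..4: [1, 4, 4, 1, 4]
Each d has probability 1/5, so the pmf of τ is: f(1) = 2/5, f(4) = 3/5
Let p_n(j) = P(N_n = j), with p_0 = [1]. Condition on τ_1: p_n(0) = P(τ > n), and for j >= 1, p_n(j) = Σ_{k<=n} f(k)·p_{n−k}(j−1)
p_1 = [3/5, 2/5]  (j = 0..1)
p_2 = [3/5, 6/25, 4/25]  (j = 0..2)
p_3 = [3/5, 6/25, 12/125, 8/125]  (j = 0..3)
p_4 = [0, 21/25, 12/125, 24/625, 16/625]  (j = 0..4)
p_5 = [0, 9/25, 72/125, 24/625, 48/3125, 32/3125]  (j = 0..5)
p_6 = [0, 9/25, 36/125, 204/625, 48/3125, 96/15625, 64/15625]  (j = 0..6)
E[N_6] = Σ j·p_6(j) = 31749/15625;  E[N_6²] = Σ j²·p_6(j) = 78069/15625
Var[N_6] = 78069/15625 − (31749/15625)² = 211829124/244140625


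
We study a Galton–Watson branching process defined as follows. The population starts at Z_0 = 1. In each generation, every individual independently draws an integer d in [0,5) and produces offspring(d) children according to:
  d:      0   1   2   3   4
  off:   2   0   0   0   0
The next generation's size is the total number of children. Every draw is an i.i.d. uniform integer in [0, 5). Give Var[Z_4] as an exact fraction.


25984/390625

Outcome values over d=0..4: [2, 0, 0, 0, 0]
Σy = 2, Σy² = 4, M = 5
μ = 2/5 = 2/5,  σ² = 4/5 − (2/5)² = 16/25
V_0 = 0, E_0 = 1
V_1 = 16/25·E_0 + (2/5)²·V_0 = 16/25;  E_1 = 2/5
V_2 = 16/25·E_1 + (2/5)²·V_1 = 224/625;  E_2 = 4/25
V_3 = 16/25·E_2 + (2/5)²·V_2 = 2496/15625;  E_3 = 8/125
V_4 = 16/25·E_3 + (2/5)²·V_3 = 25984/390625;  E_4 = 16/625


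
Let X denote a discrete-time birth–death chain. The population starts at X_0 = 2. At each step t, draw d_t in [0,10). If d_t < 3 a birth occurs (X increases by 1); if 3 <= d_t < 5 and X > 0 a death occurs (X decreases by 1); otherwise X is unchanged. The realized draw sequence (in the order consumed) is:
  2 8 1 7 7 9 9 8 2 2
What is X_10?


6

t=0: X=2, d=2 → birth, X_1=3
t=1: X=3, d=8 → hold, X_2=3
t=2: X=3, d=1 → birth, X_3=4
t=3: X=4, d=7 → hold, X_4=4
t=4: X=4, d=7 → hold, X_5=4
t=5: X=4, d=9 → hold, X_6=4
t=6: X=4, d=9 → hold, X_7=4
t=7: X=4, d=8 → hold, X_8=4
t=8: X=4, d=2 → birth, X_9=5
t=9: X=5, d=2 → birth, X_10=6


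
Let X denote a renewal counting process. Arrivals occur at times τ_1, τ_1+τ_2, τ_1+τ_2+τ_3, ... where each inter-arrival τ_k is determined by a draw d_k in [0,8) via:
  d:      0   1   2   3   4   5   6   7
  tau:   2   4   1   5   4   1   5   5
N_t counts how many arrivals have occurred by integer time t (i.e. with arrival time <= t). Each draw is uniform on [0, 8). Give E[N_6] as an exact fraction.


Inter-arrival values over d=0..7: [2, 4, 1, 5, 4, 1, 5, 5]
Each d has probability 1/8, so the pmf of τ is: f(1) = 1/4, f(2) = 1/8, f(4) = 1/4, f(5) = 3/8
Renewal equation for m(n) = E[N_n]: condition on τ_1 = k (if k <= n, one arrival plus a fresh copy on the remaining n−k steps): m(n) = F(n) + Σ_{k<=n} f(k)·m(n−k), where F(n) = P(τ <= n) and m(0) = 0
m(1) = F(1) = 1/4
m(2) = F(2) + f(1)·m(1) = 3/8 + 1/4·1/4 = 7/16
m(3) = F(3) + f(1)·m(2) + f(2)·m(1) = 3/8 + 1/4·7/16 + 1/8·1/4 = 33/64
m(4) = F(4) + f(1)·m(3) + f(2)·m(2) = 5/8 + 1/4·33/64 + 1/8·7/16 = 207/256
m(5) = F(5) + f(1)·m(4) + f(2)·m(3) + f(4)·m(1) = 1 + 1/4·207/256 + 1/8·33/64 + 1/4·1/4 = 1361/1024
m(6) = F(6) + f(1)·m(5) + f(2)·m(4) + f(4)·m(2) + f(5)·m(1) = 1 + 1/4·1361/1024 + 1/8·207/256 + 1/4·7/16 + 3/8·1/4 = 6703/4096
E[N_6] = m(6) = 6703/4096

6703/4096


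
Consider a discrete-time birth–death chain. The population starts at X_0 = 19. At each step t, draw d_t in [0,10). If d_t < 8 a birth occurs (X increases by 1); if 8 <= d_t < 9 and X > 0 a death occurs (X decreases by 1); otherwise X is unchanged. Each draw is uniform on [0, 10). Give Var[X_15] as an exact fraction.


X can drop by at most 1 per step and X_0 = 19 > T = 15, so X_t >= 19 − t >= 4 > 0 for every t <= 15: the floor at 0 (the 'and X > 0' condition) never binds. Hence X_15 = X_0 + Σ_{t<15} Y_t with i.i.d. increments Y_t = y(d_t) ∈ {+1, −1, 0}.
Outcome values over d=0..9: [1, 1, 1, 1, 1, 1, 1, 1, -1, 0]
Σy = 7, Σy² = 9, M = 10
μ = 7/10 = 7/10,  σ² = 9/10 − (7/10)² = 41/100
Independent increments: Var[X_15] = 15·σ² = 15·(41/100) = 123/20

123/20


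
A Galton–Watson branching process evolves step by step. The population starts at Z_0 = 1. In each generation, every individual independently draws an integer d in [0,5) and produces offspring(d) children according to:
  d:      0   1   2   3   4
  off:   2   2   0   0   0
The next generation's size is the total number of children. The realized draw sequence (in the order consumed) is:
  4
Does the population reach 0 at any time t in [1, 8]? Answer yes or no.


yes

gen 0: Z_0=1, draws=[4], offspring=[0], Z_1=0
gen 1: Z_1=0, draws=[], offspring=[], Z_2=0
gen 2: Z_2=0, draws=[], offspring=[], Z_3=0
gen 3: Z_3=0, draws=[], offspring=[], Z_4=0
gen 4: Z_4=0, draws=[], offspring=[], Z_5=0
gen 5: Z_5=0, draws=[], offspring=[], Z_6=0
gen 6: Z_6=0, draws=[], offspring=[], Z_7=0
gen 7: Z_7=0, draws=[], offspring=[], Z_8=0


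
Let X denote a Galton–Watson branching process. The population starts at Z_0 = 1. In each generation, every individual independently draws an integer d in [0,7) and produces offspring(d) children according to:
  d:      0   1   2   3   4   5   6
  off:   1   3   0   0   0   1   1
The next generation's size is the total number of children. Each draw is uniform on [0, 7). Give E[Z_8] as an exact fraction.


1679616/5764801

Outcome values over d=0..6: [1, 3, 0, 0, 0, 1, 1]
Σy = 6, Σy² = 12, M = 7
μ = 6/7 = 6/7,  σ² = 12/7 − (6/7)² = 48/49
E[Z_0] = 1
E[Z_1] = 6/7·E[Z_0] = 6/7
E[Z_2] = 6/7·E[Z_1] = 36/49
E[Z_3] = 6/7·E[Z_2] = 216/343
E[Z_4] = 6/7·E[Z_3] = 1296/2401
E[Z_5] = 6/7·E[Z_4] = 7776/16807
E[Z_6] = 6/7·E[Z_5] = 46656/117649
E[Z_7] = 6/7·E[Z_6] = 279936/823543
E[Z_8] = 6/7·E[Z_7] = 1679616/5764801


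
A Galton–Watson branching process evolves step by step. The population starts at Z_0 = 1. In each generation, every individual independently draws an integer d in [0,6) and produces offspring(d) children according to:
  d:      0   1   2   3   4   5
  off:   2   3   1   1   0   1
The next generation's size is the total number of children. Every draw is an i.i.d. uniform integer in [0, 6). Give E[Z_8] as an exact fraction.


Outcome values over d=0..5: [2, 3, 1, 1, 0, 1]
Σy = 8, Σy² = 16, M = 6
μ = 8/6 = 4/3,  σ² = 16/6 − (4/3)² = 8/9
E[Z_0] = 1
E[Z_1] = 4/3·E[Z_0] = 4/3
E[Z_2] = 4/3·E[Z_1] = 16/9
E[Z_3] = 4/3·E[Z_2] = 64/27
E[Z_4] = 4/3·E[Z_3] = 256/81
E[Z_5] = 4/3·E[Z_4] = 1024/243
E[Z_6] = 4/3·E[Z_5] = 4096/729
E[Z_7] = 4/3·E[Z_6] = 16384/2187
E[Z_8] = 4/3·E[Z_7] = 65536/6561

65536/6561


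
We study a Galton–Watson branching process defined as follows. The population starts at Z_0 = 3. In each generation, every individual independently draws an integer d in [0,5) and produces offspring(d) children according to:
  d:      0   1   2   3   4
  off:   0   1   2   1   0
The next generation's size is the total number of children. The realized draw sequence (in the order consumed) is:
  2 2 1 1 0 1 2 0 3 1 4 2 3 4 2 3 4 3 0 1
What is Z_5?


gen 0: Z_0=3, draws=[2, 2, 1], offspring=[2, 2, 1], Z_1=5
gen 1: Z_1=5, draws=[1, 0, 1, 2, 0], offspring=[1, 0, 1, 2, 0], Z_2=4
gen 2: Z_2=4, draws=[3, 1, 4, 2], offspring=[1, 1, 0, 2], Z_3=4
gen 3: Z_3=4, draws=[3, 4, 2, 3], offspring=[1, 0, 2, 1], Z_4=4
gen 4: Z_4=4, draws=[4, 3, 0, 1], offspring=[0, 1, 0, 1], Z_5=2

2


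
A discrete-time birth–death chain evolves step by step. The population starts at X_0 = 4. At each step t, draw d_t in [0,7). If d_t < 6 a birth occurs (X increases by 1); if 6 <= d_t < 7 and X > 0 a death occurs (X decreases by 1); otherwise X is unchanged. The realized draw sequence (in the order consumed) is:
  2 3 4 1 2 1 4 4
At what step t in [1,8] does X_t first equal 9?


t=0: X=4, d=2 → birth, X_1=5
t=1: X=5, d=3 → birth, X_2=6
t=2: X=6, d=4 → birth, X_3=7
t=3: X=7, d=1 → birth, X_4=8
t=4: X=8, d=2 → birth, X_5=9
t=5: X=9, d=1 → birth, X_6=10
t=6: X=10, d=4 → birth, X_7=11
t=7: X=11, d=4 → birth, X_8=12

5


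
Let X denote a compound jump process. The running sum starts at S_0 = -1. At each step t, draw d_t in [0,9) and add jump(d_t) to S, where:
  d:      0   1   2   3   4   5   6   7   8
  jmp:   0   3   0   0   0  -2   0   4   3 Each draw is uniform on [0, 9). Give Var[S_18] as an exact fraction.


556/9

Outcome values over d=0..8: [0, 3, 0, 0, 0, -2, 0, 4, 3]
Σy = 8, Σy² = 38, M = 9
μ = 8/9 = 8/9,  σ² = 38/9 − (8/9)² = 278/81
Independent increments: Var[S_18] = 18·σ² = 18·(278/81) = 556/9


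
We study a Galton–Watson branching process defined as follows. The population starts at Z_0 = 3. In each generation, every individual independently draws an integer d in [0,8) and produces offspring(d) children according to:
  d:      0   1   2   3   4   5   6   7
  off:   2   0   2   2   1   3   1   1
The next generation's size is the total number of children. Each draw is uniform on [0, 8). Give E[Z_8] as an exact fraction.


Outcome values over d=0..7: [2, 0, 2, 2, 1, 3, 1, 1]
Σy = 12, Σy² = 24, M = 8
μ = 12/8 = 3/2,  σ² = 24/8 − (3/2)² = 3/4
E[Z_0] = 3
E[Z_1] = 3/2·E[Z_0] = 9/2
E[Z_2] = 3/2·E[Z_1] = 27/4
E[Z_3] = 3/2·E[Z_2] = 81/8
E[Z_4] = 3/2·E[Z_3] = 243/16
E[Z_5] = 3/2·E[Z_4] = 729/32
E[Z_6] = 3/2·E[Z_5] = 2187/64
E[Z_7] = 3/2·E[Z_6] = 6561/128
E[Z_8] = 3/2·E[Z_7] = 19683/256

19683/256


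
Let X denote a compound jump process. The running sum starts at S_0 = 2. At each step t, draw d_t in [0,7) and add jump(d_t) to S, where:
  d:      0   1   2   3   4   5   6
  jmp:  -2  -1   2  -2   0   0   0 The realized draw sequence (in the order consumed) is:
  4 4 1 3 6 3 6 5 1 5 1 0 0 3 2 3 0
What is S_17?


-13

t=0: S=2, d=4, jump=0, S_1=2
t=1: S=2, d=4, jump=0, S_2=2
t=2: S=2, d=1, jump=-1, S_3=1
t=3: S=1, d=3, jump=-2, S_4=-1
t=4: S=-1, d=6, jump=0, S_5=-1
t=5: S=-1, d=3, jump=-2, S_6=-3
t=6: S=-3, d=6, jump=0, S_7=-3
t=7: S=-3, d=5, jump=0, S_8=-3
t=8: S=-3, d=1, jump=-1, S_9=-4
t=9: S=-4, d=5, jump=0, S_10=-4
t=10: S=-4, d=1, jump=-1, S_11=-5
t=11: S=-5, d=0, jump=-2, S_12=-7
t=12: S=-7, d=0, jump=-2, S_13=-9
t=13: S=-9, d=3, jump=-2, S_14=-11
t=14: S=-11, d=2, jump=2, S_15=-9
t=15: S=-9, d=3, jump=-2, S_16=-11
t=16: S=-11, d=0, jump=-2, S_17=-13


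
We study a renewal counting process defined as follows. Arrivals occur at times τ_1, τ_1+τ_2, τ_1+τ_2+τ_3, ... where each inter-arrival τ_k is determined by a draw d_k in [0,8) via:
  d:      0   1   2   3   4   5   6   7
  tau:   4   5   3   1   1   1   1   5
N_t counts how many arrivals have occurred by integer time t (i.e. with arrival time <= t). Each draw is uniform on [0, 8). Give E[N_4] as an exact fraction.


Inter-arrival values over d=0..7: [4, 5, 3, 1, 1, 1, 1, 5]
Each d has probability 1/8, so the pmf of τ is: f(1) = 1/2, f(3) = 1/8, f(4) = 1/8, f(5) = 1/4
Renewal equation for m(n) = E[N_n]: condition on τ_1 = k (if k <= n, one arrival plus a fresh copy on the remaining n−k steps): m(n) = F(n) + Σ_{k<=n} f(k)·m(n−k), where F(n) = P(τ <= n) and m(0) = 0
m(1) = F(1) = 1/2
m(2) = F(2) + f(1)·m(1) = 1/2 + 1/2·1/2 = 3/4
m(3) = F(3) + f(1)·m(2) = 5/8 + 1/2·3/4 = 1
m(4) = F(4) + f(1)·m(3) + f(3)·m(1) = 3/4 + 1/2·1 + 1/8·1/2 = 21/16
E[N_4] = m(4) = 21/16

21/16


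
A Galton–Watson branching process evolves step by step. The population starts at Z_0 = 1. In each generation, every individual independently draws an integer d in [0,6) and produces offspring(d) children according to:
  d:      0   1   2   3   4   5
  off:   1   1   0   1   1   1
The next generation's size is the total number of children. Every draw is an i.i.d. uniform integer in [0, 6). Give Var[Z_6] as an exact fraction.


Outcome values over d=0..5: [1, 1, 0, 1, 1, 1]
Σy = 5, Σy² = 5, M = 6
μ = 5/6 = 5/6,  σ² = 5/6 − (5/6)² = 5/36
V_0 = 0, E_0 = 1
V_1 = 5/36·E_0 + (5/6)²·V_0 = 5/36;  E_1 = 5/6
V_2 = 5/36·E_1 + (5/6)²·V_1 = 275/1296;  E_2 = 25/36
V_3 = 5/36·E_2 + (5/6)²·V_2 = 11375/46656;  E_3 = 125/216
V_4 = 5/36·E_3 + (5/6)²·V_3 = 419375/1679616;  E_4 = 625/1296
V_5 = 5/36·E_4 + (5/6)²·V_4 = 14534375/60466176;  E_5 = 3125/7776
V_6 = 5/36·E_5 + (5/6)²·V_5 = 484859375/2176782336;  E_6 = 15625/46656

484859375/2176782336


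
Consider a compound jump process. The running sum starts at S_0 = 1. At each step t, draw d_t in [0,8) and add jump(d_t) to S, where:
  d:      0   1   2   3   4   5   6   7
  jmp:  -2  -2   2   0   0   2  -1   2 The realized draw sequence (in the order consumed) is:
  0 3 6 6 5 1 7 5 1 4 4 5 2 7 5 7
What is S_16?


t=0: S=1, d=0, jump=-2, S_1=-1
t=1: S=-1, d=3, jump=0, S_2=-1
t=2: S=-1, d=6, jump=-1, S_3=-2
t=3: S=-2, d=6, jump=-1, S_4=-3
t=4: S=-3, d=5, jump=2, S_5=-1
t=5: S=-1, d=1, jump=-2, S_6=-3
t=6: S=-3, d=7, jump=2, S_7=-1
t=7: S=-1, d=5, jump=2, S_8=1
t=8: S=1, d=1, jump=-2, S_9=-1
t=9: S=-1, d=4, jump=0, S_10=-1
t=10: S=-1, d=4, jump=0, S_11=-1
t=11: S=-1, d=5, jump=2, S_12=1
t=12: S=1, d=2, jump=2, S_13=3
t=13: S=3, d=7, jump=2, S_14=5
t=14: S=5, d=5, jump=2, S_15=7
t=15: S=7, d=7, jump=2, S_16=9

9


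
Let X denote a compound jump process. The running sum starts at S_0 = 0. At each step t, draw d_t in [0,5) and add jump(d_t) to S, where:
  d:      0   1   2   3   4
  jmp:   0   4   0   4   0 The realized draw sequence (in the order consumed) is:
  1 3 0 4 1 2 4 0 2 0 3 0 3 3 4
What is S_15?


t=0: S=0, d=1, jump=4, S_1=4
t=1: S=4, d=3, jump=4, S_2=8
t=2: S=8, d=0, jump=0, S_3=8
t=3: S=8, d=4, jump=0, S_4=8
t=4: S=8, d=1, jump=4, S_5=12
t=5: S=12, d=2, jump=0, S_6=12
t=6: S=12, d=4, jump=0, S_7=12
t=7: S=12, d=0, jump=0, S_8=12
t=8: S=12, d=2, jump=0, S_9=12
t=9: S=12, d=0, jump=0, S_10=12
t=10: S=12, d=3, jump=4, S_11=16
t=11: S=16, d=0, jump=0, S_12=16
t=12: S=16, d=3, jump=4, S_13=20
t=13: S=20, d=3, jump=4, S_14=24
t=14: S=24, d=4, jump=0, S_15=24

24
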